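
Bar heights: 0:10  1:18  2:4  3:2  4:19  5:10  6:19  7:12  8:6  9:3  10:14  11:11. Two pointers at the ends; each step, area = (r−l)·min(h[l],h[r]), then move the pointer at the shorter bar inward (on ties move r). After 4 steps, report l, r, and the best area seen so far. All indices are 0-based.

l=1, r=8, best area=126

l=0 r=11: min(10,11)*11=110 best=110 *, l++
l=1 r=11: min(18,11)*10=110 best=110, r--
l=1 r=10: min(18,14)*9=126 best=126 *, r--
l=1 r=9: min(18,3)*8=24 best=126, r--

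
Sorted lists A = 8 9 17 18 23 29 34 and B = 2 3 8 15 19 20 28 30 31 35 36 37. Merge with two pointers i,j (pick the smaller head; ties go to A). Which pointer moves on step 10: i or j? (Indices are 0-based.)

i=0 j=0: A[i]=8>B[j]=2 take 2, j++
i=0 j=1: A[i]=8>B[j]=3 take 3, j++
i=0 j=2: A[i]=8<=B[j]=8 take 8, i++
i=1 j=2: A[i]=9>B[j]=8 take 8, j++
i=1 j=3: A[i]=9<=B[j]=15 take 9, i++
i=2 j=3: A[i]=17>B[j]=15 take 15, j++
i=2 j=4: A[i]=17<=B[j]=19 take 17, i++
i=3 j=4: A[i]=18<=B[j]=19 take 18, i++
i=4 j=4: A[i]=23>B[j]=19 take 19, j++
i=4 j=5: A[i]=23>B[j]=20 take 20, j++

j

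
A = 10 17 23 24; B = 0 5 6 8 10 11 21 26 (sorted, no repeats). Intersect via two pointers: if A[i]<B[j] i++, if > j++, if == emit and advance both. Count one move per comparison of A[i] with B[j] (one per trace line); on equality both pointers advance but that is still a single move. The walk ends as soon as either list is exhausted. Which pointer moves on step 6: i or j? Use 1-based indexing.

j

i=1 j=1: 10>0, j++
i=1 j=2: 10>5, j++
i=1 j=3: 10>6, j++
i=1 j=4: 10>8, j++
i=1 j=5: 10==10 emit, i++,j++
i=2 j=6: 17>11, j++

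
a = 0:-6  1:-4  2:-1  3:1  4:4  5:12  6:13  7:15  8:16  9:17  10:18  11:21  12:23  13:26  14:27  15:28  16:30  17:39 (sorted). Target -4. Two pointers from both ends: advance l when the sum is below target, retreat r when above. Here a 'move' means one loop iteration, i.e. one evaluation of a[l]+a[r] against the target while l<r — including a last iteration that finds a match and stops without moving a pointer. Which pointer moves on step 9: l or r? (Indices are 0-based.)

l=0 r=17: -6+39=33 >-4, r--
l=0 r=16: -6+30=24 >-4, r--
l=0 r=15: -6+28=22 >-4, r--
l=0 r=14: -6+27=21 >-4, r--
l=0 r=13: -6+26=20 >-4, r--
l=0 r=12: -6+23=17 >-4, r--
l=0 r=11: -6+21=15 >-4, r--
l=0 r=10: -6+18=12 >-4, r--
l=0 r=9: -6+17=11 >-4, r--

r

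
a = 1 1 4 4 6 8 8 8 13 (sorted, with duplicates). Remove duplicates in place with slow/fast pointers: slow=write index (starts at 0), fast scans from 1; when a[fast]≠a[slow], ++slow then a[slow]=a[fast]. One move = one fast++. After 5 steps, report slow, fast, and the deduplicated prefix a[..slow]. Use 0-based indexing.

slow=0 fast=1: a[fast]=1=a[slow] dup, fast++
slow=0 fast=2: a[fast]=4≠a[slow]=1 write a[1]=4, slow++,fast++
slow=1 fast=3: a[fast]=4=a[slow] dup, fast++
slow=1 fast=4: a[fast]=6≠a[slow]=4 write a[2]=6, slow++,fast++
slow=2 fast=5: a[fast]=8≠a[slow]=6 write a[3]=8, slow++,fast++

slow=3, fast=6, prefix=[1, 4, 6, 8]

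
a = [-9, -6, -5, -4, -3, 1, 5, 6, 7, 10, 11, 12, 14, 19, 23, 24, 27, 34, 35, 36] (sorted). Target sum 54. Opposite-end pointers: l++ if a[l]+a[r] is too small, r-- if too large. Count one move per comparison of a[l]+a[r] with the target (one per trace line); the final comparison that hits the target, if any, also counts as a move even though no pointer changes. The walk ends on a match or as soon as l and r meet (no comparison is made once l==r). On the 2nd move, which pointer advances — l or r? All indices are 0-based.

l

l=0 r=19: -9+36=27 <54, l++
l=1 r=19: -6+36=30 <54, l++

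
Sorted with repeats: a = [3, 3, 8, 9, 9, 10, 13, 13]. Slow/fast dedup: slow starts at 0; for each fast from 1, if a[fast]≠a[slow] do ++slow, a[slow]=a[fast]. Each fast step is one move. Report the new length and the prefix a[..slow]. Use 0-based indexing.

length 5; prefix = [3, 8, 9, 10, 13]

(s=0,f=1) a[fast]=3=a[slow] dup → fast++
(s=0,f=2) a[fast]=8≠a[slow]=3 write a[1]=8 → slow++,fast++
(s=1,f=3) a[fast]=9≠a[slow]=8 write a[2]=9 → slow++,fast++
(s=2,f=4) a[fast]=9=a[slow] dup → fast++
(s=2,f=5) a[fast]=10≠a[slow]=9 write a[3]=10 → slow++,fast++
(s=3,f=6) a[fast]=13≠a[slow]=10 write a[4]=13 → slow++,fast++
(s=4,f=7) a[fast]=13=a[slow] dup → fast++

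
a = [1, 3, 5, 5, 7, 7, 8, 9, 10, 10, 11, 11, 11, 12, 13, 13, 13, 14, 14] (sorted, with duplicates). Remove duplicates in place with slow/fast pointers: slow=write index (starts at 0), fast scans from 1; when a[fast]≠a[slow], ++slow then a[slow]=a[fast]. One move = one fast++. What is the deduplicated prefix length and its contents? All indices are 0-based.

length 11; prefix = [1, 3, 5, 7, 8, 9, 10, 11, 12, 13, 14]

(s=0,f=1) a[fast]=3≠a[slow]=1 write a[1]=3 → slow++,fast++
(s=1,f=2) a[fast]=5≠a[slow]=3 write a[2]=5 → slow++,fast++
(s=2,f=3) a[fast]=5=a[slow] dup → fast++
(s=2,f=4) a[fast]=7≠a[slow]=5 write a[3]=7 → slow++,fast++
(s=3,f=5) a[fast]=7=a[slow] dup → fast++
(s=3,f=6) a[fast]=8≠a[slow]=7 write a[4]=8 → slow++,fast++
(s=4,f=7) a[fast]=9≠a[slow]=8 write a[5]=9 → slow++,fast++
(s=5,f=8) a[fast]=10≠a[slow]=9 write a[6]=10 → slow++,fast++
(s=6,f=9) a[fast]=10=a[slow] dup → fast++
(s=6,f=10) a[fast]=11≠a[slow]=10 write a[7]=11 → slow++,fast++
(s=7,f=11) a[fast]=11=a[slow] dup → fast++
(s=7,f=12) a[fast]=11=a[slow] dup → fast++
(s=7,f=13) a[fast]=12≠a[slow]=11 write a[8]=12 → slow++,fast++
(s=8,f=14) a[fast]=13≠a[slow]=12 write a[9]=13 → slow++,fast++
(s=9,f=15) a[fast]=13=a[slow] dup → fast++
(s=9,f=16) a[fast]=13=a[slow] dup → fast++
(s=9,f=17) a[fast]=14≠a[slow]=13 write a[10]=14 → slow++,fast++
(s=10,f=18) a[fast]=14=a[slow] dup → fast++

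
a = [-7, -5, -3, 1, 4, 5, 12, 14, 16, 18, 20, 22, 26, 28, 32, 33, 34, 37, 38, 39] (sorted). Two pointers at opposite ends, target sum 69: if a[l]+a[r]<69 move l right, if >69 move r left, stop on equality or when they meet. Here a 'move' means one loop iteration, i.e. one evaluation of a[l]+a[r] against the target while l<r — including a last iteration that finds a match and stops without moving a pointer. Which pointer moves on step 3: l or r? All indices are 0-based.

[0,19] -7+39=32 <69 → l++
[1,19] -5+39=34 <69 → l++
[2,19] -3+39=36 <69 → l++

l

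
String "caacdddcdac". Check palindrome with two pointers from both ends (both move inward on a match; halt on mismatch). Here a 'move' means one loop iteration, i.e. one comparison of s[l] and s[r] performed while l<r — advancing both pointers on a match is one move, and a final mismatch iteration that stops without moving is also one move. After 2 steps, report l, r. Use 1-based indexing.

l=1 r=11: 'c'=='c', l++,r--
l=2 r=10: 'a'=='a', l++,r--

l=3, r=9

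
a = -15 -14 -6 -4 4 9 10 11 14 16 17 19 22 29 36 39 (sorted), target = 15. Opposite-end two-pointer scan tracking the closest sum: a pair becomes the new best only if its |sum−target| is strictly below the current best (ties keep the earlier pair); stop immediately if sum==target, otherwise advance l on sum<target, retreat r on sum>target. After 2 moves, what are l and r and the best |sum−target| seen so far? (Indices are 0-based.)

l=0, r=13, best |Δ|=6

l=0 r=15: -15+39=24 d=9 *, r--
l=0 r=14: -15+36=21 d=6 *, r--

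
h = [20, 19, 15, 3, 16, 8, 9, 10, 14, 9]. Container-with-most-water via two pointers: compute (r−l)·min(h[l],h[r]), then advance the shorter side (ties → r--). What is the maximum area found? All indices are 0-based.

l=0 r=9: min(20,9)*9=81 best=81 *, r--
l=0 r=8: min(20,14)*8=112 best=112 *, r--
l=0 r=7: min(20,10)*7=70 best=112, r--
l=0 r=6: min(20,9)*6=54 best=112, r--
l=0 r=5: min(20,8)*5=40 best=112, r--
l=0 r=4: min(20,16)*4=64 best=112, r--
l=0 r=3: min(20,3)*3=9 best=112, r--
l=0 r=2: min(20,15)*2=30 best=112, r--
l=0 r=1: min(20,19)*1=19 best=112, r--

max area = 112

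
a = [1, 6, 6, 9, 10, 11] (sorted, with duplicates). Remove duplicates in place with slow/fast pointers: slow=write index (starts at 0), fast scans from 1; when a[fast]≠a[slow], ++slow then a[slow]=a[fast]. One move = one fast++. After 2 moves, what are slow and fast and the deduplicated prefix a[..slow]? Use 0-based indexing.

slow=1, fast=3, prefix=[1, 6]

slow=0 fast=1: a[fast]=6≠a[slow]=1 write a[1]=6, slow++,fast++
slow=1 fast=2: a[fast]=6=a[slow] dup, fast++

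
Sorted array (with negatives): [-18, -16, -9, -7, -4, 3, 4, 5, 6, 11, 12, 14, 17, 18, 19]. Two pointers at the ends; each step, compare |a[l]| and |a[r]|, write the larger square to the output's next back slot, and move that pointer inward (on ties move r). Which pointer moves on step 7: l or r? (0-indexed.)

[0,14] |-18|<=|19| out[14]=361 → r--
[0,13] |-18|<=|18| out[13]=324 → r--
[0,12] |-18|>|17| out[12]=324 → l++
[1,12] |-16|<=|17| out[11]=289 → r--
[1,11] |-16|>|14| out[10]=256 → l++
[2,11] |-9|<=|14| out[9]=196 → r--
[2,10] |-9|<=|12| out[8]=144 → r--

r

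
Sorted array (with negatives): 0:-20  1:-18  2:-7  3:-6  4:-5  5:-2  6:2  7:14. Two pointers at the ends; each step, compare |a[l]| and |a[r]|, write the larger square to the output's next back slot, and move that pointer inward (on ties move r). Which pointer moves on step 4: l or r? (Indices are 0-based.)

[0,7] |-20|>|14| out[7]=400 → l++
[1,7] |-18|>|14| out[6]=324 → l++
[2,7] |-7|<=|14| out[5]=196 → r--
[2,6] |-7|>|2| out[4]=49 → l++

l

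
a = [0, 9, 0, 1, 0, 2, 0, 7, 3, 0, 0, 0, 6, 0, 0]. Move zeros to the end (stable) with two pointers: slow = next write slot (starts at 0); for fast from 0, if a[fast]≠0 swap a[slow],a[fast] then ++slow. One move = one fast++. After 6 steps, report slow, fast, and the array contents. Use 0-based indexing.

slow=3, fast=6, a=[9, 1, 2, 0, 0, 0, 0, 7, 3, 0, 0, 0, 6, 0, 0]

slow=0 fast=0: a[fast]=0, fast++
slow=0 fast=1: a[fast]=9≠0 swap→a[0]=9, slow++,fast++
slow=1 fast=2: a[fast]=0, fast++
slow=1 fast=3: a[fast]=1≠0 swap→a[1]=1, slow++,fast++
slow=2 fast=4: a[fast]=0, fast++
slow=2 fast=5: a[fast]=2≠0 swap→a[2]=2, slow++,fast++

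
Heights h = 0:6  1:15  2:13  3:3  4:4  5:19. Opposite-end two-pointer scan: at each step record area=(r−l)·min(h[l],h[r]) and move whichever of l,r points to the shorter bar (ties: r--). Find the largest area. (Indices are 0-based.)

max area = 60

l=0 r=5: min(6,19)*5=30 best=30 *, l++
l=1 r=5: min(15,19)*4=60 best=60 *, l++
l=2 r=5: min(13,19)*3=39 best=60, l++
l=3 r=5: min(3,19)*2=6 best=60, l++
l=4 r=5: min(4,19)*1=4 best=60, l++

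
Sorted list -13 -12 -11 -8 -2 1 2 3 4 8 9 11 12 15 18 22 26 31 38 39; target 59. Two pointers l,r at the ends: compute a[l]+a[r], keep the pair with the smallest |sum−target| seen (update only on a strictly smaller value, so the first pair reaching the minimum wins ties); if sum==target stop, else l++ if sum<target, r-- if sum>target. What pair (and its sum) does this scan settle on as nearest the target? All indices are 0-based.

l=0 r=19: -13+39=26 d=33 *, l++
l=1 r=19: -12+39=27 d=32 *, l++
l=2 r=19: -11+39=28 d=31 *, l++
l=3 r=19: -8+39=31 d=28 *, l++
l=4 r=19: -2+39=37 d=22 *, l++
l=5 r=19: 1+39=40 d=19 *, l++
l=6 r=19: 2+39=41 d=18 *, l++
l=7 r=19: 3+39=42 d=17 *, l++
l=8 r=19: 4+39=43 d=16 *, l++
l=9 r=19: 8+39=47 d=12 *, l++
l=10 r=19: 9+39=48 d=11 *, l++
l=11 r=19: 11+39=50 d=9 *, l++
l=12 r=19: 12+39=51 d=8 *, l++
l=13 r=19: 15+39=54 d=5 *, l++
l=14 r=19: 18+39=57 d=2 *, l++
l=15 r=19: 22+39=61 d=2, r--
l=15 r=18: 22+38=60 d=1 *, r--
l=15 r=17: 22+31=53 d=6, l++
l=16 r=17: 26+31=57 d=2, l++

pair (22, 38) with sum 60 (|Δ|=1)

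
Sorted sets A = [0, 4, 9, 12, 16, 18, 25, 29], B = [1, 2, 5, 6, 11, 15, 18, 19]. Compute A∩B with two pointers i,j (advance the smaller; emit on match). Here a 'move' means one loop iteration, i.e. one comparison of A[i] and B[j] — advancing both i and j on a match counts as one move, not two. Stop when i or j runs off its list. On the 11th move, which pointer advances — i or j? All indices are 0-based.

[i=0,j=0] 0<1 → i++
[i=1,j=0] 4>1 → j++
[i=1,j=1] 4>2 → j++
[i=1,j=2] 4<5 → i++
[i=2,j=2] 9>5 → j++
[i=2,j=3] 9>6 → j++
[i=2,j=4] 9<11 → i++
[i=3,j=4] 12>11 → j++
[i=3,j=5] 12<15 → i++
[i=4,j=5] 16>15 → j++
[i=4,j=6] 16<18 → i++

i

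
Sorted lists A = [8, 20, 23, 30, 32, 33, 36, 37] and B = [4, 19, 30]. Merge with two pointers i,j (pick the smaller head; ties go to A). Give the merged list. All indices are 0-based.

i=0 j=0: A[i]=8>B[j]=4 take 4, j++
i=0 j=1: A[i]=8<=B[j]=19 take 8, i++
i=1 j=1: A[i]=20>B[j]=19 take 19, j++
i=1 j=2: A[i]=20<=B[j]=30 take 20, i++
i=2 j=2: A[i]=23<=B[j]=30 take 23, i++
i=3 j=2: A[i]=30<=B[j]=30 take 30, i++
i=4 j=2: A[i]=32>B[j]=30 take 30, j++
i=4 j=3: B done, take A[i]=32, i++
i=5 j=3: B done, take A[i]=33, i++
i=6 j=3: B done, take A[i]=36, i++
i=7 j=3: B done, take A[i]=37, i++

[4, 8, 19, 20, 23, 30, 30, 32, 33, 36, 37]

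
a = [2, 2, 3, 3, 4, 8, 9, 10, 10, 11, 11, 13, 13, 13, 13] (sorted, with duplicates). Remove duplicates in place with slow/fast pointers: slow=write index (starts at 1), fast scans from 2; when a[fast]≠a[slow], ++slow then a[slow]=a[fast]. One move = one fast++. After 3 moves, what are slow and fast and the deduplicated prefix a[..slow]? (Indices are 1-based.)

(s=1,f=2) a[fast]=2=a[slow] dup → fast++
(s=1,f=3) a[fast]=3≠a[slow]=2 write a[2]=3 → slow++,fast++
(s=2,f=4) a[fast]=3=a[slow] dup → fast++

slow=2, fast=5, prefix=[2, 3]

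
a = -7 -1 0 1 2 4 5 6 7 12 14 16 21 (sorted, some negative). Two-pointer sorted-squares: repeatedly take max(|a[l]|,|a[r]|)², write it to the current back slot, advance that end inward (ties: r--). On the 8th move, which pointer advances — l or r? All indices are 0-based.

r

l=0 r=12: |-7|<=|21| out[12]=441, r--
l=0 r=11: |-7|<=|16| out[11]=256, r--
l=0 r=10: |-7|<=|14| out[10]=196, r--
l=0 r=9: |-7|<=|12| out[9]=144, r--
l=0 r=8: |-7|<=|7| out[8]=49, r--
l=0 r=7: |-7|>|6| out[7]=49, l++
l=1 r=7: |-1|<=|6| out[6]=36, r--
l=1 r=6: |-1|<=|5| out[5]=25, r--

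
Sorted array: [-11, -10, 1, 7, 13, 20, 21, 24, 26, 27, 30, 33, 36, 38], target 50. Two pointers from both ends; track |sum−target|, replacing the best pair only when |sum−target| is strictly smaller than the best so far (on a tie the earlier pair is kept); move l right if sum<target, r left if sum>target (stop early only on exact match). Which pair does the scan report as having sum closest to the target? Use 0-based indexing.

pair (20, 30) with sum 50 (|Δ|=0)

l=0 r=13: -11+38=27 d=23 *, l++
l=1 r=13: -10+38=28 d=22 *, l++
l=2 r=13: 1+38=39 d=11 *, l++
l=3 r=13: 7+38=45 d=5 *, l++
l=4 r=13: 13+38=51 d=1 *, r--
l=4 r=12: 13+36=49 d=1, l++
l=5 r=12: 20+36=56 d=6, r--
l=5 r=11: 20+33=53 d=3, r--
l=5 r=10: 20+30=50 d=0 *, stop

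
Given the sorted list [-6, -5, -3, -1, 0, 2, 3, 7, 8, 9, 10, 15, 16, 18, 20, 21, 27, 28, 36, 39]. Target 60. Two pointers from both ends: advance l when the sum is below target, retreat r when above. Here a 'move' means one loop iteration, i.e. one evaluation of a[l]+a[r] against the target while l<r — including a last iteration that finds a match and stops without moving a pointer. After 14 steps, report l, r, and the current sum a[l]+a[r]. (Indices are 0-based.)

l=0 r=19: -6+39=33 <60, l++
l=1 r=19: -5+39=34 <60, l++
l=2 r=19: -3+39=36 <60, l++
l=3 r=19: -1+39=38 <60, l++
l=4 r=19: 0+39=39 <60, l++
l=5 r=19: 2+39=41 <60, l++
l=6 r=19: 3+39=42 <60, l++
l=7 r=19: 7+39=46 <60, l++
l=8 r=19: 8+39=47 <60, l++
l=9 r=19: 9+39=48 <60, l++
l=10 r=19: 10+39=49 <60, l++
l=11 r=19: 15+39=54 <60, l++
l=12 r=19: 16+39=55 <60, l++
l=13 r=19: 18+39=57 <60, l++

l=14, r=19, sum=59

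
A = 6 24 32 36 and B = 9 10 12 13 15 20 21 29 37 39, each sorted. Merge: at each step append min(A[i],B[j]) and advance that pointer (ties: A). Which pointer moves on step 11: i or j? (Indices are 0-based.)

i=0 j=0: A[i]=6<=B[j]=9 take 6, i++
i=1 j=0: A[i]=24>B[j]=9 take 9, j++
i=1 j=1: A[i]=24>B[j]=10 take 10, j++
i=1 j=2: A[i]=24>B[j]=12 take 12, j++
i=1 j=3: A[i]=24>B[j]=13 take 13, j++
i=1 j=4: A[i]=24>B[j]=15 take 15, j++
i=1 j=5: A[i]=24>B[j]=20 take 20, j++
i=1 j=6: A[i]=24>B[j]=21 take 21, j++
i=1 j=7: A[i]=24<=B[j]=29 take 24, i++
i=2 j=7: A[i]=32>B[j]=29 take 29, j++
i=2 j=8: A[i]=32<=B[j]=37 take 32, i++

i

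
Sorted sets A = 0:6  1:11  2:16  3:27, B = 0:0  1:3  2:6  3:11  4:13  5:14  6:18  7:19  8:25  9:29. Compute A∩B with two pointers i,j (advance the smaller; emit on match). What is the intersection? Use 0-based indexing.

intersection = [6, 11]

i=0 j=0: 6>0, j++
i=0 j=1: 6>3, j++
i=0 j=2: 6==6 emit, i++,j++
i=1 j=3: 11==11 emit, i++,j++
i=2 j=4: 16>13, j++
i=2 j=5: 16>14, j++
i=2 j=6: 16<18, i++
i=3 j=6: 27>18, j++
i=3 j=7: 27>19, j++
i=3 j=8: 27>25, j++
i=3 j=9: 27<29, i++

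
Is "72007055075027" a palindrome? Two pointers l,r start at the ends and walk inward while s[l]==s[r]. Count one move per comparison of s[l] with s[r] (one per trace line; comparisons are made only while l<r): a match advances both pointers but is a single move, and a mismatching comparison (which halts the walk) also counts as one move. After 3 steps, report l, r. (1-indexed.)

l=1 r=14: '7'=='7', l++,r--
l=2 r=13: '2'=='2', l++,r--
l=3 r=12: '0'=='0', l++,r--

l=4, r=11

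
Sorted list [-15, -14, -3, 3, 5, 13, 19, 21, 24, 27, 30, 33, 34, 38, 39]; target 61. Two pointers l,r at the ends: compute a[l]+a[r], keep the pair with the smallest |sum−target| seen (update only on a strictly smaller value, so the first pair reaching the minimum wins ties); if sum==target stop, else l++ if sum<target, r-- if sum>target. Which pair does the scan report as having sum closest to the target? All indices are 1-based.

l=1 r=15: -15+39=24 d=37 *, l++
l=2 r=15: -14+39=25 d=36 *, l++
l=3 r=15: -3+39=36 d=25 *, l++
l=4 r=15: 3+39=42 d=19 *, l++
l=5 r=15: 5+39=44 d=17 *, l++
l=6 r=15: 13+39=52 d=9 *, l++
l=7 r=15: 19+39=58 d=3 *, l++
l=8 r=15: 21+39=60 d=1 *, l++
l=9 r=15: 24+39=63 d=2, r--
l=9 r=14: 24+38=62 d=1, r--
l=9 r=13: 24+34=58 d=3, l++
l=10 r=13: 27+34=61 d=0 *, stop

pair (27, 34) with sum 61 (|Δ|=0)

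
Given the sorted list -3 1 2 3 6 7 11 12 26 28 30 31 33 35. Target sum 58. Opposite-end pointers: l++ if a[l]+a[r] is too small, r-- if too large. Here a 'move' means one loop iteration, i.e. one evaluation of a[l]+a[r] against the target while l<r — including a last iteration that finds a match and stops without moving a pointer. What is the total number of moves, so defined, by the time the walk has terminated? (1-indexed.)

[1,14] -3+35=32 <58 → l++
[2,14] 1+35=36 <58 → l++
[3,14] 2+35=37 <58 → l++
[4,14] 3+35=38 <58 → l++
[5,14] 6+35=41 <58 → l++
[6,14] 7+35=42 <58 → l++
[7,14] 11+35=46 <58 → l++
[8,14] 12+35=47 <58 → l++
[9,14] 26+35=61 >58 → r--
[9,13] 26+33=59 >58 → r--
[9,12] 26+31=57 <58 → l++
[10,12] 28+31=59 >58 → r--
[10,11] 28+30=58 → found

13 moves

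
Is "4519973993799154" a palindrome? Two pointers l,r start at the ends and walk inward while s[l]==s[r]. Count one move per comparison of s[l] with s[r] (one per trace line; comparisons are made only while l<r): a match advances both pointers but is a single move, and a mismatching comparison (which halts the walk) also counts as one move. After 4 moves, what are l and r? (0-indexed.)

[0,15] '4'=='4' → l++,r--
[1,14] '5'=='5' → l++,r--
[2,13] '1'=='1' → l++,r--
[3,12] '9'=='9' → l++,r--

l=4, r=11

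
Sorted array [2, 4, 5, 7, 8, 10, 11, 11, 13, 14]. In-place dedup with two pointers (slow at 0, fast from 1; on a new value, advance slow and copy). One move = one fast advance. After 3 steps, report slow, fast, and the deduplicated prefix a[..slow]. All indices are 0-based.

(s=0,f=1) a[fast]=4≠a[slow]=2 write a[1]=4 → slow++,fast++
(s=1,f=2) a[fast]=5≠a[slow]=4 write a[2]=5 → slow++,fast++
(s=2,f=3) a[fast]=7≠a[slow]=5 write a[3]=7 → slow++,fast++

slow=3, fast=4, prefix=[2, 4, 5, 7]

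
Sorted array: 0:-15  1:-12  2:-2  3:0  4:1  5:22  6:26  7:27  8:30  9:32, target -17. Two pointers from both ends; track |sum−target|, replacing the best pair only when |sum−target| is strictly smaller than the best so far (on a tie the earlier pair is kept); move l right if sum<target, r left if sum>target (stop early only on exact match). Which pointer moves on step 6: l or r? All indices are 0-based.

[0,9] -15+32=17 d=34 * → r--
[0,8] -15+30=15 d=32 * → r--
[0,7] -15+27=12 d=29 * → r--
[0,6] -15+26=11 d=28 * → r--
[0,5] -15+22=7 d=24 * → r--
[0,4] -15+1=-14 d=3 * → r--

r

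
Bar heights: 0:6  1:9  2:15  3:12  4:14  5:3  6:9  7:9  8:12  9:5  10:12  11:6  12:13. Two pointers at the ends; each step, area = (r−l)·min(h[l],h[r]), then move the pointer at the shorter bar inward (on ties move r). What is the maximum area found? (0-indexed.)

[0,12] min(6,13)*12=72 best=72 * → l++
[1,12] min(9,13)*11=99 best=99 * → l++
[2,12] min(15,13)*10=130 best=130 * → r--
[2,11] min(15,6)*9=54 best=130 → r--
[2,10] min(15,12)*8=96 best=130 → r--
[2,9] min(15,5)*7=35 best=130 → r--
[2,8] min(15,12)*6=72 best=130 → r--
[2,7] min(15,9)*5=45 best=130 → r--
[2,6] min(15,9)*4=36 best=130 → r--
[2,5] min(15,3)*3=9 best=130 → r--
[2,4] min(15,14)*2=28 best=130 → r--
[2,3] min(15,12)*1=12 best=130 → r--

max area = 130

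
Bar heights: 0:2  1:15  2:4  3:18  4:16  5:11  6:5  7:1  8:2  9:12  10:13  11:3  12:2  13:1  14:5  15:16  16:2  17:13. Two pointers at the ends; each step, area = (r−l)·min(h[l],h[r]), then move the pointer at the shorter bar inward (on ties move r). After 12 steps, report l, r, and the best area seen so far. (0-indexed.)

l=3, r=8, best area=210

[0,17] min(2,13)*17=34 best=34 * → l++
[1,17] min(15,13)*16=208 best=208 * → r--
[1,16] min(15,2)*15=30 best=208 → r--
[1,15] min(15,16)*14=210 best=210 * → l++
[2,15] min(4,16)*13=52 best=210 → l++
[3,15] min(18,16)*12=192 best=210 → r--
[3,14] min(18,5)*11=55 best=210 → r--
[3,13] min(18,1)*10=10 best=210 → r--
[3,12] min(18,2)*9=18 best=210 → r--
[3,11] min(18,3)*8=24 best=210 → r--
[3,10] min(18,13)*7=91 best=210 → r--
[3,9] min(18,12)*6=72 best=210 → r--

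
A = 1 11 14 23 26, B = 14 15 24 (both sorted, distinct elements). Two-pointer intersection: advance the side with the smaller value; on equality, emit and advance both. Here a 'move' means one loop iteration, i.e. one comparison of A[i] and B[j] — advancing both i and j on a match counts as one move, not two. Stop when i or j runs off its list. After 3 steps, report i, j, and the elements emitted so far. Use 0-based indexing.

[i=0,j=0] 1<14 → i++
[i=1,j=0] 11<14 → i++
[i=2,j=0] 14==14 emit → i++,j++

i=3, j=1, emitted=[14]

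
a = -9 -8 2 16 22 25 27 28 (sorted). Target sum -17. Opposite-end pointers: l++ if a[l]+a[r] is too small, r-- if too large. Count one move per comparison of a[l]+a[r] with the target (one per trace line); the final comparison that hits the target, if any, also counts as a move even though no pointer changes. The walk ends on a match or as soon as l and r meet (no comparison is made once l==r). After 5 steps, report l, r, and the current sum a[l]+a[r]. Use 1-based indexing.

[1,8] -9+28=19 >-17 → r--
[1,7] -9+27=18 >-17 → r--
[1,6] -9+25=16 >-17 → r--
[1,5] -9+22=13 >-17 → r--
[1,4] -9+16=7 >-17 → r--

l=1, r=3, sum=-7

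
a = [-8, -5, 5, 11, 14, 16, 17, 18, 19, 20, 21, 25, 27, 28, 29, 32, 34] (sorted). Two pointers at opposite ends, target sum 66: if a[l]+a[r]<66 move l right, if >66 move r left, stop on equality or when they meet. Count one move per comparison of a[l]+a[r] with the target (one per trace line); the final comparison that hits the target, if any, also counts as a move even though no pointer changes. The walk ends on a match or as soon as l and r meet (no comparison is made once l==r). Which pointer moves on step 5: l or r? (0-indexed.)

l

[0,16] -8+34=26 <66 → l++
[1,16] -5+34=29 <66 → l++
[2,16] 5+34=39 <66 → l++
[3,16] 11+34=45 <66 → l++
[4,16] 14+34=48 <66 → l++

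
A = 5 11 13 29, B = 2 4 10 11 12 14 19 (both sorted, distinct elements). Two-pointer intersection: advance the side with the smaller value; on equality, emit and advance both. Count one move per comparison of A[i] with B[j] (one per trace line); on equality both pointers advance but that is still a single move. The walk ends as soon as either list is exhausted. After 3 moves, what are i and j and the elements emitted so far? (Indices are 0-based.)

i=1, j=2, emitted=[]

i=0 j=0: 5>2, j++
i=0 j=1: 5>4, j++
i=0 j=2: 5<10, i++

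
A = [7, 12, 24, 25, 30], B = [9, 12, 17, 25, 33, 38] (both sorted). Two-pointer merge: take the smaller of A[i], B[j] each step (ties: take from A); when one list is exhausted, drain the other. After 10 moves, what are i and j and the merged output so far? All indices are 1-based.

[i=1,j=1] A[i]=7<=B[j]=9 take 7 → i++
[i=2,j=1] A[i]=12>B[j]=9 take 9 → j++
[i=2,j=2] A[i]=12<=B[j]=12 take 12 → i++
[i=3,j=2] A[i]=24>B[j]=12 take 12 → j++
[i=3,j=3] A[i]=24>B[j]=17 take 17 → j++
[i=3,j=4] A[i]=24<=B[j]=25 take 24 → i++
[i=4,j=4] A[i]=25<=B[j]=25 take 25 → i++
[i=5,j=4] A[i]=30>B[j]=25 take 25 → j++
[i=5,j=5] A[i]=30<=B[j]=33 take 30 → i++
[i=6,j=5] A done, take B[j]=33 → j++

i=6, j=6, merged so far=[7, 9, 12, 12, 17, 24, 25, 25, 30, 33]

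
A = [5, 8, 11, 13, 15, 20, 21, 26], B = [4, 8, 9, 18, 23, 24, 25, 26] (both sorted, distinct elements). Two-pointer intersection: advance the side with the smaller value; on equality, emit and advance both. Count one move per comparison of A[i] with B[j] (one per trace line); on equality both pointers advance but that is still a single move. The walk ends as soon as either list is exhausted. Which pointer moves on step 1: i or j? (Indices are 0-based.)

j

i=0 j=0: 5>4, j++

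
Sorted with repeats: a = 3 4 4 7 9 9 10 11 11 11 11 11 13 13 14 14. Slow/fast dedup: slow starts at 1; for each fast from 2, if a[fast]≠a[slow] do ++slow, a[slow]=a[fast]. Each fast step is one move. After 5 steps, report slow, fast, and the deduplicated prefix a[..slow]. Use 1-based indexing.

slow=1 fast=2: a[fast]=4≠a[slow]=3 write a[2]=4, slow++,fast++
slow=2 fast=3: a[fast]=4=a[slow] dup, fast++
slow=2 fast=4: a[fast]=7≠a[slow]=4 write a[3]=7, slow++,fast++
slow=3 fast=5: a[fast]=9≠a[slow]=7 write a[4]=9, slow++,fast++
slow=4 fast=6: a[fast]=9=a[slow] dup, fast++

slow=4, fast=7, prefix=[3, 4, 7, 9]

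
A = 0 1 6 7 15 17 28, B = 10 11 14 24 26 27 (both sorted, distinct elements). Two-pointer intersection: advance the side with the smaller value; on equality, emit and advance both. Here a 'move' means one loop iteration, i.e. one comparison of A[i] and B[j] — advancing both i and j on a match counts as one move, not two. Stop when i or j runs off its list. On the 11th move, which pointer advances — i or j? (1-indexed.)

j

i=1 j=1: 0<10, i++
i=2 j=1: 1<10, i++
i=3 j=1: 6<10, i++
i=4 j=1: 7<10, i++
i=5 j=1: 15>10, j++
i=5 j=2: 15>11, j++
i=5 j=3: 15>14, j++
i=5 j=4: 15<24, i++
i=6 j=4: 17<24, i++
i=7 j=4: 28>24, j++
i=7 j=5: 28>26, j++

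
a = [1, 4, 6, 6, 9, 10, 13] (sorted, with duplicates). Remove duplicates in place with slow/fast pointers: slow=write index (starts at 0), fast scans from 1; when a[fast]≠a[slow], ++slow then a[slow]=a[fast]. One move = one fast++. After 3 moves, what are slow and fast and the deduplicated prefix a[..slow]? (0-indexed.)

slow=2, fast=4, prefix=[1, 4, 6]

(s=0,f=1) a[fast]=4≠a[slow]=1 write a[1]=4 → slow++,fast++
(s=1,f=2) a[fast]=6≠a[slow]=4 write a[2]=6 → slow++,fast++
(s=2,f=3) a[fast]=6=a[slow] dup → fast++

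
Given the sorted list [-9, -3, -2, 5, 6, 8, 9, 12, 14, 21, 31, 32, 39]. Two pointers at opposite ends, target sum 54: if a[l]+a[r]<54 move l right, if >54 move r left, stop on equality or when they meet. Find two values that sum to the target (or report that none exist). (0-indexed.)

l=0 r=12: -9+39=30 <54, l++
l=1 r=12: -3+39=36 <54, l++
l=2 r=12: -2+39=37 <54, l++
l=3 r=12: 5+39=44 <54, l++
l=4 r=12: 6+39=45 <54, l++
l=5 r=12: 8+39=47 <54, l++
l=6 r=12: 9+39=48 <54, l++
l=7 r=12: 12+39=51 <54, l++
l=8 r=12: 14+39=53 <54, l++
l=9 r=12: 21+39=60 >54, r--
l=9 r=11: 21+32=53 <54, l++
l=10 r=11: 31+32=63 >54, r--

no pair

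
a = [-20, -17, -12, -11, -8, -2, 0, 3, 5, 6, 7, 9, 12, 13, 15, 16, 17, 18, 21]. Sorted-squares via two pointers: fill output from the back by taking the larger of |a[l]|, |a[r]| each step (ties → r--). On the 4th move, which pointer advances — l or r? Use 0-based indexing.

r

l=0 r=18: |-20|<=|21| out[18]=441, r--
l=0 r=17: |-20|>|18| out[17]=400, l++
l=1 r=17: |-17|<=|18| out[16]=324, r--
l=1 r=16: |-17|<=|17| out[15]=289, r--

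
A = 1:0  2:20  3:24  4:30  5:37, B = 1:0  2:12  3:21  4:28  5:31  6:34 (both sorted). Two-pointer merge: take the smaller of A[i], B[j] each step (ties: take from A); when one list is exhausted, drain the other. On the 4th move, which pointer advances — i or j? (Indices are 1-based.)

[i=1,j=1] A[i]=0<=B[j]=0 take 0 → i++
[i=2,j=1] A[i]=20>B[j]=0 take 0 → j++
[i=2,j=2] A[i]=20>B[j]=12 take 12 → j++
[i=2,j=3] A[i]=20<=B[j]=21 take 20 → i++

i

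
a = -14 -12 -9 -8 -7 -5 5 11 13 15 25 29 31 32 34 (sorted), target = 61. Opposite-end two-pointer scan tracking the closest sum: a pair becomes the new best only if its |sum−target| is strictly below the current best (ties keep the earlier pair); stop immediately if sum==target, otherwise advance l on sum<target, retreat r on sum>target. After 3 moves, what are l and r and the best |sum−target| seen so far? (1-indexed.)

l=1 r=15: -14+34=20 d=41 *, l++
l=2 r=15: -12+34=22 d=39 *, l++
l=3 r=15: -9+34=25 d=36 *, l++

l=4, r=15, best |Δ|=36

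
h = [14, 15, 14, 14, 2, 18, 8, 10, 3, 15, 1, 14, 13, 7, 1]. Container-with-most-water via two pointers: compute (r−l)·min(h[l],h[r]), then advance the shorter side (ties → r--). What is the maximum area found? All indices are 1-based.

[1,15] min(14,1)*14=14 best=14 * → r--
[1,14] min(14,7)*13=91 best=91 * → r--
[1,13] min(14,13)*12=156 best=156 * → r--
[1,12] min(14,14)*11=154 best=156 → r--
[1,11] min(14,1)*10=10 best=156 → r--
[1,10] min(14,15)*9=126 best=156 → l++
[2,10] min(15,15)*8=120 best=156 → r--
[2,9] min(15,3)*7=21 best=156 → r--
[2,8] min(15,10)*6=60 best=156 → r--
[2,7] min(15,8)*5=40 best=156 → r--
[2,6] min(15,18)*4=60 best=156 → l++
[3,6] min(14,18)*3=42 best=156 → l++
[4,6] min(14,18)*2=28 best=156 → l++
[5,6] min(2,18)*1=2 best=156 → l++

max area = 156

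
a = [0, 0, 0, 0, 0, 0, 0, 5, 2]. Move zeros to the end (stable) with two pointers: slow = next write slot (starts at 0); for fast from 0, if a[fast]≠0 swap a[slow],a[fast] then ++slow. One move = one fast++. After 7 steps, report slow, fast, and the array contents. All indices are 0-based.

slow=0 fast=0: a[fast]=0, fast++
slow=0 fast=1: a[fast]=0, fast++
slow=0 fast=2: a[fast]=0, fast++
slow=0 fast=3: a[fast]=0, fast++
slow=0 fast=4: a[fast]=0, fast++
slow=0 fast=5: a[fast]=0, fast++
slow=0 fast=6: a[fast]=0, fast++

slow=0, fast=7, a=[0, 0, 0, 0, 0, 0, 0, 5, 2]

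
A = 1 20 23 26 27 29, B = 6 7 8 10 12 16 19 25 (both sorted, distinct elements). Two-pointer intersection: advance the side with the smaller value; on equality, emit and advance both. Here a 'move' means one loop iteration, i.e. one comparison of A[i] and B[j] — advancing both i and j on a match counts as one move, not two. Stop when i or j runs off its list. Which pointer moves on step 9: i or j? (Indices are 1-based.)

i

[i=1,j=1] 1<6 → i++
[i=2,j=1] 20>6 → j++
[i=2,j=2] 20>7 → j++
[i=2,j=3] 20>8 → j++
[i=2,j=4] 20>10 → j++
[i=2,j=5] 20>12 → j++
[i=2,j=6] 20>16 → j++
[i=2,j=7] 20>19 → j++
[i=2,j=8] 20<25 → i++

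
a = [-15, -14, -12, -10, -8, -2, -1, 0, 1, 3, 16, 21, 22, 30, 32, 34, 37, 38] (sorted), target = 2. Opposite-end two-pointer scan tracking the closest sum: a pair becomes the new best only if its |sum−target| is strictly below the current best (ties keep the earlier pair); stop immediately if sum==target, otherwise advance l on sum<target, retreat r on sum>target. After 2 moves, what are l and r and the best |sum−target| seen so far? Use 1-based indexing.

[1,18] -15+38=23 d=21 * → r--
[1,17] -15+37=22 d=20 * → r--

l=1, r=16, best |Δ|=20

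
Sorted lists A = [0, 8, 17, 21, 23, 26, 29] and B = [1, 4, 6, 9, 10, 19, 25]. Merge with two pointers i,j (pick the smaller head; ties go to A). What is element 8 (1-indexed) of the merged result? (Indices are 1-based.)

merged[8] = 17

[i=1,j=1] A[i]=0<=B[j]=1 take 0 → i++
[i=2,j=1] A[i]=8>B[j]=1 take 1 → j++
[i=2,j=2] A[i]=8>B[j]=4 take 4 → j++
[i=2,j=3] A[i]=8>B[j]=6 take 6 → j++
[i=2,j=4] A[i]=8<=B[j]=9 take 8 → i++
[i=3,j=4] A[i]=17>B[j]=9 take 9 → j++
[i=3,j=5] A[i]=17>B[j]=10 take 10 → j++
[i=3,j=6] A[i]=17<=B[j]=19 take 17 → i++
[i=4,j=6] A[i]=21>B[j]=19 take 19 → j++
[i=4,j=7] A[i]=21<=B[j]=25 take 21 → i++
[i=5,j=7] A[i]=23<=B[j]=25 take 23 → i++
[i=6,j=7] A[i]=26>B[j]=25 take 25 → j++
[i=6,j=8] B done, take A[i]=26 → i++
[i=7,j=8] B done, take A[i]=29 → i++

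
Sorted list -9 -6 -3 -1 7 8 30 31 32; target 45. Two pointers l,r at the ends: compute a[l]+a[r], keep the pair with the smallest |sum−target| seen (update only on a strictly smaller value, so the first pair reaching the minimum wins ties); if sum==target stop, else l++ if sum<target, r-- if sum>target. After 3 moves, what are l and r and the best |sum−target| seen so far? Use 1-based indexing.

l=4, r=9, best |Δ|=16

l=1 r=9: -9+32=23 d=22 *, l++
l=2 r=9: -6+32=26 d=19 *, l++
l=3 r=9: -3+32=29 d=16 *, l++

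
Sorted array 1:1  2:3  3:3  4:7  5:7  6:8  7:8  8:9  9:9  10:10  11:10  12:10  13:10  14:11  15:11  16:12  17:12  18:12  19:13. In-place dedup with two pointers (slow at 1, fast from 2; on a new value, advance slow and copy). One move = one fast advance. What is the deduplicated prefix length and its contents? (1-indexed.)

length 9; prefix = [1, 3, 7, 8, 9, 10, 11, 12, 13]

(s=1,f=2) a[fast]=3≠a[slow]=1 write a[2]=3 → slow++,fast++
(s=2,f=3) a[fast]=3=a[slow] dup → fast++
(s=2,f=4) a[fast]=7≠a[slow]=3 write a[3]=7 → slow++,fast++
(s=3,f=5) a[fast]=7=a[slow] dup → fast++
(s=3,f=6) a[fast]=8≠a[slow]=7 write a[4]=8 → slow++,fast++
(s=4,f=7) a[fast]=8=a[slow] dup → fast++
(s=4,f=8) a[fast]=9≠a[slow]=8 write a[5]=9 → slow++,fast++
(s=5,f=9) a[fast]=9=a[slow] dup → fast++
(s=5,f=10) a[fast]=10≠a[slow]=9 write a[6]=10 → slow++,fast++
(s=6,f=11) a[fast]=10=a[slow] dup → fast++
(s=6,f=12) a[fast]=10=a[slow] dup → fast++
(s=6,f=13) a[fast]=10=a[slow] dup → fast++
(s=6,f=14) a[fast]=11≠a[slow]=10 write a[7]=11 → slow++,fast++
(s=7,f=15) a[fast]=11=a[slow] dup → fast++
(s=7,f=16) a[fast]=12≠a[slow]=11 write a[8]=12 → slow++,fast++
(s=8,f=17) a[fast]=12=a[slow] dup → fast++
(s=8,f=18) a[fast]=12=a[slow] dup → fast++
(s=8,f=19) a[fast]=13≠a[slow]=12 write a[9]=13 → slow++,fast++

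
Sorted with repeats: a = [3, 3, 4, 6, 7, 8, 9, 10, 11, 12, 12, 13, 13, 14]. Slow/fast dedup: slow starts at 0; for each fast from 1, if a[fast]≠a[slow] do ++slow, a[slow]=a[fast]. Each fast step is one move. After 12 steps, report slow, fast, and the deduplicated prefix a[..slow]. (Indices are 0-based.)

slow=9, fast=13, prefix=[3, 4, 6, 7, 8, 9, 10, 11, 12, 13]

(s=0,f=1) a[fast]=3=a[slow] dup → fast++
(s=0,f=2) a[fast]=4≠a[slow]=3 write a[1]=4 → slow++,fast++
(s=1,f=3) a[fast]=6≠a[slow]=4 write a[2]=6 → slow++,fast++
(s=2,f=4) a[fast]=7≠a[slow]=6 write a[3]=7 → slow++,fast++
(s=3,f=5) a[fast]=8≠a[slow]=7 write a[4]=8 → slow++,fast++
(s=4,f=6) a[fast]=9≠a[slow]=8 write a[5]=9 → slow++,fast++
(s=5,f=7) a[fast]=10≠a[slow]=9 write a[6]=10 → slow++,fast++
(s=6,f=8) a[fast]=11≠a[slow]=10 write a[7]=11 → slow++,fast++
(s=7,f=9) a[fast]=12≠a[slow]=11 write a[8]=12 → slow++,fast++
(s=8,f=10) a[fast]=12=a[slow] dup → fast++
(s=8,f=11) a[fast]=13≠a[slow]=12 write a[9]=13 → slow++,fast++
(s=9,f=12) a[fast]=13=a[slow] dup → fast++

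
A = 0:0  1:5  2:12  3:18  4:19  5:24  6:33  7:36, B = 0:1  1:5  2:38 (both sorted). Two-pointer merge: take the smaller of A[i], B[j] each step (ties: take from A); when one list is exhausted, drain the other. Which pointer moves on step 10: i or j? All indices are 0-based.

i=0 j=0: A[i]=0<=B[j]=1 take 0, i++
i=1 j=0: A[i]=5>B[j]=1 take 1, j++
i=1 j=1: A[i]=5<=B[j]=5 take 5, i++
i=2 j=1: A[i]=12>B[j]=5 take 5, j++
i=2 j=2: A[i]=12<=B[j]=38 take 12, i++
i=3 j=2: A[i]=18<=B[j]=38 take 18, i++
i=4 j=2: A[i]=19<=B[j]=38 take 19, i++
i=5 j=2: A[i]=24<=B[j]=38 take 24, i++
i=6 j=2: A[i]=33<=B[j]=38 take 33, i++
i=7 j=2: A[i]=36<=B[j]=38 take 36, i++

i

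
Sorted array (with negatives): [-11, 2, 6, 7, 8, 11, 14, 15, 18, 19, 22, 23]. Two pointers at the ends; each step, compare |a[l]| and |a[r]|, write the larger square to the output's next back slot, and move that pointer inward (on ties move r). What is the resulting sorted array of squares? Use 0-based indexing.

[4, 36, 49, 64, 121, 121, 196, 225, 324, 361, 484, 529]

l=0 r=11: |-11|<=|23| out[11]=529, r--
l=0 r=10: |-11|<=|22| out[10]=484, r--
l=0 r=9: |-11|<=|19| out[9]=361, r--
l=0 r=8: |-11|<=|18| out[8]=324, r--
l=0 r=7: |-11|<=|15| out[7]=225, r--
l=0 r=6: |-11|<=|14| out[6]=196, r--
l=0 r=5: |-11|<=|11| out[5]=121, r--
l=0 r=4: |-11|>|8| out[4]=121, l++
l=1 r=4: |2|<=|8| out[3]=64, r--
l=1 r=3: |2|<=|7| out[2]=49, r--
l=1 r=2: |2|<=|6| out[1]=36, r--
l=1 r=1: |2|<=|2| out[0]=4, r--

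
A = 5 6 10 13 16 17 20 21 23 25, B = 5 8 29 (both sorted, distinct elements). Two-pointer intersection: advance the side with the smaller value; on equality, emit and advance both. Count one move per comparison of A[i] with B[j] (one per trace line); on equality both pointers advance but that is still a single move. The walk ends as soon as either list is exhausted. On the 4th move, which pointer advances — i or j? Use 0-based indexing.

[i=0,j=0] 5==5 emit → i++,j++
[i=1,j=1] 6<8 → i++
[i=2,j=1] 10>8 → j++
[i=2,j=2] 10<29 → i++

i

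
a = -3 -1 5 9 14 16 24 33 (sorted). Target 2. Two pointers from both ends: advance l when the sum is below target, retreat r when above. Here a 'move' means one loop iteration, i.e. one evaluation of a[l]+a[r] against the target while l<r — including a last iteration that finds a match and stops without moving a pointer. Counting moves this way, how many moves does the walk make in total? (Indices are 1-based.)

[1,8] -3+33=30 >2 → r--
[1,7] -3+24=21 >2 → r--
[1,6] -3+16=13 >2 → r--
[1,5] -3+14=11 >2 → r--
[1,4] -3+9=6 >2 → r--
[1,3] -3+5=2 → found

6 moves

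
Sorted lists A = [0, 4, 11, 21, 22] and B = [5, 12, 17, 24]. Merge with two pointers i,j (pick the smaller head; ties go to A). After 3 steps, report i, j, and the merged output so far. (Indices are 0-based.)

i=2, j=1, merged so far=[0, 4, 5]

[i=0,j=0] A[i]=0<=B[j]=5 take 0 → i++
[i=1,j=0] A[i]=4<=B[j]=5 take 4 → i++
[i=2,j=0] A[i]=11>B[j]=5 take 5 → j++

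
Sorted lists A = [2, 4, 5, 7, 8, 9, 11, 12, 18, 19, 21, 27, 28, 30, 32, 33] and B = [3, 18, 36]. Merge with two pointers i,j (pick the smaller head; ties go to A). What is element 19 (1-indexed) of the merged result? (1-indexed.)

merged[19] = 36

[i=1,j=1] A[i]=2<=B[j]=3 take 2 → i++
[i=2,j=1] A[i]=4>B[j]=3 take 3 → j++
[i=2,j=2] A[i]=4<=B[j]=18 take 4 → i++
[i=3,j=2] A[i]=5<=B[j]=18 take 5 → i++
[i=4,j=2] A[i]=7<=B[j]=18 take 7 → i++
[i=5,j=2] A[i]=8<=B[j]=18 take 8 → i++
[i=6,j=2] A[i]=9<=B[j]=18 take 9 → i++
[i=7,j=2] A[i]=11<=B[j]=18 take 11 → i++
[i=8,j=2] A[i]=12<=B[j]=18 take 12 → i++
[i=9,j=2] A[i]=18<=B[j]=18 take 18 → i++
[i=10,j=2] A[i]=19>B[j]=18 take 18 → j++
[i=10,j=3] A[i]=19<=B[j]=36 take 19 → i++
[i=11,j=3] A[i]=21<=B[j]=36 take 21 → i++
[i=12,j=3] A[i]=27<=B[j]=36 take 27 → i++
[i=13,j=3] A[i]=28<=B[j]=36 take 28 → i++
[i=14,j=3] A[i]=30<=B[j]=36 take 30 → i++
[i=15,j=3] A[i]=32<=B[j]=36 take 32 → i++
[i=16,j=3] A[i]=33<=B[j]=36 take 33 → i++
[i=17,j=3] A done, take B[j]=36 → j++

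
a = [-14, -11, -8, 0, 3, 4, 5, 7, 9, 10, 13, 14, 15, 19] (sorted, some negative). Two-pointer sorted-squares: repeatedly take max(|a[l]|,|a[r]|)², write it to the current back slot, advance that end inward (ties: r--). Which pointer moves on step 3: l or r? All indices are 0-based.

r

l=0 r=13: |-14|<=|19| out[13]=361, r--
l=0 r=12: |-14|<=|15| out[12]=225, r--
l=0 r=11: |-14|<=|14| out[11]=196, r--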